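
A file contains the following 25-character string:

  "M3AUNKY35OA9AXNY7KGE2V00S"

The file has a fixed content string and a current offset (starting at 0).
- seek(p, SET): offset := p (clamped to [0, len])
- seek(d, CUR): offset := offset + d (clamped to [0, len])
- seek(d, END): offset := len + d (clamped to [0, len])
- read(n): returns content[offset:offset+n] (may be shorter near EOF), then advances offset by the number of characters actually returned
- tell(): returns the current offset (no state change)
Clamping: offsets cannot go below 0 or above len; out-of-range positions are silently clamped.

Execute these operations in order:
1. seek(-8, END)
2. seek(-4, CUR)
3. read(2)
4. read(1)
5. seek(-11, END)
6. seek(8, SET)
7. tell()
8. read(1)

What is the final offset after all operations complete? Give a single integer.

After 1 (seek(-8, END)): offset=17
After 2 (seek(-4, CUR)): offset=13
After 3 (read(2)): returned 'XN', offset=15
After 4 (read(1)): returned 'Y', offset=16
After 5 (seek(-11, END)): offset=14
After 6 (seek(8, SET)): offset=8
After 7 (tell()): offset=8
After 8 (read(1)): returned '5', offset=9

Answer: 9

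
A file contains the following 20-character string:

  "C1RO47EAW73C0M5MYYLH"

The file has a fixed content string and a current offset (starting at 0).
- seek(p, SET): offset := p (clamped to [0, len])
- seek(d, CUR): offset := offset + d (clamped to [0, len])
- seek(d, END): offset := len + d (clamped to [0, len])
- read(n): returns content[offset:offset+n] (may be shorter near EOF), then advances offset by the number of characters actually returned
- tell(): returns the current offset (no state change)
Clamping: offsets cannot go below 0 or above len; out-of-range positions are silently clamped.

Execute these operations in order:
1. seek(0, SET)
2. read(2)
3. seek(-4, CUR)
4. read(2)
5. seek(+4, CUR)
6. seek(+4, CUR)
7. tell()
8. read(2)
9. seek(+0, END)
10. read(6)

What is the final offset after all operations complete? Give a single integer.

After 1 (seek(0, SET)): offset=0
After 2 (read(2)): returned 'C1', offset=2
After 3 (seek(-4, CUR)): offset=0
After 4 (read(2)): returned 'C1', offset=2
After 5 (seek(+4, CUR)): offset=6
After 6 (seek(+4, CUR)): offset=10
After 7 (tell()): offset=10
After 8 (read(2)): returned '3C', offset=12
After 9 (seek(+0, END)): offset=20
After 10 (read(6)): returned '', offset=20

Answer: 20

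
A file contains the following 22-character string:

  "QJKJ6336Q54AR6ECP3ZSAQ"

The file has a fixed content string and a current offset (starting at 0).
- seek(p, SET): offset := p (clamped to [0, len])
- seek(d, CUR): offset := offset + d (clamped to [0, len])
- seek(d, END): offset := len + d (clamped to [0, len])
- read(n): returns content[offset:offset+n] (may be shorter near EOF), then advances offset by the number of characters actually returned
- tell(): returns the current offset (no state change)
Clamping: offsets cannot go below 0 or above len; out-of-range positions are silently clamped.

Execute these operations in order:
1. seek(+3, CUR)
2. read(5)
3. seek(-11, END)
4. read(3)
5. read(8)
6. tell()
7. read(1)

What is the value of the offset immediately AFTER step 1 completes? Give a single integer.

After 1 (seek(+3, CUR)): offset=3

Answer: 3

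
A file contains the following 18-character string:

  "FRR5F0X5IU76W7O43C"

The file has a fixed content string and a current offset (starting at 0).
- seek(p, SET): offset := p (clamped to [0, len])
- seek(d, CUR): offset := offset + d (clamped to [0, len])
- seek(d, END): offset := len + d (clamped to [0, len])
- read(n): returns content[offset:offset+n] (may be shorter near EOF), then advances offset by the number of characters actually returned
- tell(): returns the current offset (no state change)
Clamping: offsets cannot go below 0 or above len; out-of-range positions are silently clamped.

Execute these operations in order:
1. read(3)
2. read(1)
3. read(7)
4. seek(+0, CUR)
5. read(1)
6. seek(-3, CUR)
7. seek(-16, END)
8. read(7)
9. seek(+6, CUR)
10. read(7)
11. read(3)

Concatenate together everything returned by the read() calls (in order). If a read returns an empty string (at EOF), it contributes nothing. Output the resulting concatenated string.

Answer: FRR5F0X5IU76R5F0X5I43C

Derivation:
After 1 (read(3)): returned 'FRR', offset=3
After 2 (read(1)): returned '5', offset=4
After 3 (read(7)): returned 'F0X5IU7', offset=11
After 4 (seek(+0, CUR)): offset=11
After 5 (read(1)): returned '6', offset=12
After 6 (seek(-3, CUR)): offset=9
After 7 (seek(-16, END)): offset=2
After 8 (read(7)): returned 'R5F0X5I', offset=9
After 9 (seek(+6, CUR)): offset=15
After 10 (read(7)): returned '43C', offset=18
After 11 (read(3)): returned '', offset=18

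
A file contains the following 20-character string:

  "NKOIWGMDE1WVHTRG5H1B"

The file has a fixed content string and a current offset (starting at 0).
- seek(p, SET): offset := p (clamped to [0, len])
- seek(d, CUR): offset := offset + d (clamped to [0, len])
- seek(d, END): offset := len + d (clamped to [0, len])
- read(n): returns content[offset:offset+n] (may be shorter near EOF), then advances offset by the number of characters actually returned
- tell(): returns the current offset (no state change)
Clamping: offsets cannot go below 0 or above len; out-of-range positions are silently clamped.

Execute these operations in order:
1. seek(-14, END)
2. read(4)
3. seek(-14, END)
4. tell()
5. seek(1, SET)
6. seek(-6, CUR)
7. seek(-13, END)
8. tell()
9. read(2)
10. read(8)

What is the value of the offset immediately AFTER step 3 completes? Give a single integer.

Answer: 6

Derivation:
After 1 (seek(-14, END)): offset=6
After 2 (read(4)): returned 'MDE1', offset=10
After 3 (seek(-14, END)): offset=6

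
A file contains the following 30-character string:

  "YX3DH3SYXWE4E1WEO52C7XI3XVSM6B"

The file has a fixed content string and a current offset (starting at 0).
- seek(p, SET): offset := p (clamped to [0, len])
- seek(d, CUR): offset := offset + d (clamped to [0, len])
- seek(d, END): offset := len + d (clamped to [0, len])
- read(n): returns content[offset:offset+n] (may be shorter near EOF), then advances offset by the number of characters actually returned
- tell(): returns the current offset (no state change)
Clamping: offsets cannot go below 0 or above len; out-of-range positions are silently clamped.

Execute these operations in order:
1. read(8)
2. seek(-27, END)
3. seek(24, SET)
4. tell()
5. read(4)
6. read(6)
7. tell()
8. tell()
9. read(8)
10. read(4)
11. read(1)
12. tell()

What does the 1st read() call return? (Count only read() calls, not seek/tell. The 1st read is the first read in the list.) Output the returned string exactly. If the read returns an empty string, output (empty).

After 1 (read(8)): returned 'YX3DH3SY', offset=8
After 2 (seek(-27, END)): offset=3
After 3 (seek(24, SET)): offset=24
After 4 (tell()): offset=24
After 5 (read(4)): returned 'XVSM', offset=28
After 6 (read(6)): returned '6B', offset=30
After 7 (tell()): offset=30
After 8 (tell()): offset=30
After 9 (read(8)): returned '', offset=30
After 10 (read(4)): returned '', offset=30
After 11 (read(1)): returned '', offset=30
After 12 (tell()): offset=30

Answer: YX3DH3SY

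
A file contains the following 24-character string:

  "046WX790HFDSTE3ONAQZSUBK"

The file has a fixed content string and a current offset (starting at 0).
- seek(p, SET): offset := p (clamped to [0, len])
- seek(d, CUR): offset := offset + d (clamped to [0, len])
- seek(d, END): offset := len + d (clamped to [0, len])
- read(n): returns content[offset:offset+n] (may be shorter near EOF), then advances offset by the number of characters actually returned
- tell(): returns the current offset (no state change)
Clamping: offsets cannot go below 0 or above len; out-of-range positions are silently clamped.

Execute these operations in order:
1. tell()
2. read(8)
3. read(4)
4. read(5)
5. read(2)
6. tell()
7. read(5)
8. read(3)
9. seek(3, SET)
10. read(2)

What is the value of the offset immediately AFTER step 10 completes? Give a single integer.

Answer: 5

Derivation:
After 1 (tell()): offset=0
After 2 (read(8)): returned '046WX790', offset=8
After 3 (read(4)): returned 'HFDS', offset=12
After 4 (read(5)): returned 'TE3ON', offset=17
After 5 (read(2)): returned 'AQ', offset=19
After 6 (tell()): offset=19
After 7 (read(5)): returned 'ZSUBK', offset=24
After 8 (read(3)): returned '', offset=24
After 9 (seek(3, SET)): offset=3
After 10 (read(2)): returned 'WX', offset=5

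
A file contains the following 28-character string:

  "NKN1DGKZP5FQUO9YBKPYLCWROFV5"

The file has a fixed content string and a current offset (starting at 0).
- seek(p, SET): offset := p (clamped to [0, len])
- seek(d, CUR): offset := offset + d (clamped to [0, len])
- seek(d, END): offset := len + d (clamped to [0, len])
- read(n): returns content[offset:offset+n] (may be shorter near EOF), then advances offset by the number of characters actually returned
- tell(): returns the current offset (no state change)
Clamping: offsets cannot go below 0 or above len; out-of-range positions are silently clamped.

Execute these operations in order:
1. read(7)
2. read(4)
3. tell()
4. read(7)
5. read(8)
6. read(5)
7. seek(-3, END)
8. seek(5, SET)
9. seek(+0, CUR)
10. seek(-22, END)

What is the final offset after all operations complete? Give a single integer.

After 1 (read(7)): returned 'NKN1DGK', offset=7
After 2 (read(4)): returned 'ZP5F', offset=11
After 3 (tell()): offset=11
After 4 (read(7)): returned 'QUO9YBK', offset=18
After 5 (read(8)): returned 'PYLCWROF', offset=26
After 6 (read(5)): returned 'V5', offset=28
After 7 (seek(-3, END)): offset=25
After 8 (seek(5, SET)): offset=5
After 9 (seek(+0, CUR)): offset=5
After 10 (seek(-22, END)): offset=6

Answer: 6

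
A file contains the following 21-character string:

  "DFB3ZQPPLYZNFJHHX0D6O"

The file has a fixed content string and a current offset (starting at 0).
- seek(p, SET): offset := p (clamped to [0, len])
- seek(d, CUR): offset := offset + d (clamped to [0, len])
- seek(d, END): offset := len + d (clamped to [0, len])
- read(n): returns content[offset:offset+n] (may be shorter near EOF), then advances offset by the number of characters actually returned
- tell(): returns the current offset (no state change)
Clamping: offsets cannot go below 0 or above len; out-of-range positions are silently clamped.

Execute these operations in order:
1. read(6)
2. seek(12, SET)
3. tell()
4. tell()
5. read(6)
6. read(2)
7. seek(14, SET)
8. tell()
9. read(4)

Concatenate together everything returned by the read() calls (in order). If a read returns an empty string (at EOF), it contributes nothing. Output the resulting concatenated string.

After 1 (read(6)): returned 'DFB3ZQ', offset=6
After 2 (seek(12, SET)): offset=12
After 3 (tell()): offset=12
After 4 (tell()): offset=12
After 5 (read(6)): returned 'FJHHX0', offset=18
After 6 (read(2)): returned 'D6', offset=20
After 7 (seek(14, SET)): offset=14
After 8 (tell()): offset=14
After 9 (read(4)): returned 'HHX0', offset=18

Answer: DFB3ZQFJHHX0D6HHX0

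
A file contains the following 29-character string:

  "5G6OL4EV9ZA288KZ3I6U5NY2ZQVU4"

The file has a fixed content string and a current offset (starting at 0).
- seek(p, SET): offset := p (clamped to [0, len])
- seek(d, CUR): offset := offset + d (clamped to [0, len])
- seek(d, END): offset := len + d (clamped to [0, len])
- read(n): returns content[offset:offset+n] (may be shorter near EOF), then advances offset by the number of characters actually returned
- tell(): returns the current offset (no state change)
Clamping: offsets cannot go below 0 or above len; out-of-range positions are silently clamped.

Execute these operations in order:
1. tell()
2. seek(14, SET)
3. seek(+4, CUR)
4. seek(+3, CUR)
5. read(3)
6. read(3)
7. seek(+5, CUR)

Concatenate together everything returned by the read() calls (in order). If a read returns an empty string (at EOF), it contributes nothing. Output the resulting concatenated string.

Answer: NY2ZQV

Derivation:
After 1 (tell()): offset=0
After 2 (seek(14, SET)): offset=14
After 3 (seek(+4, CUR)): offset=18
After 4 (seek(+3, CUR)): offset=21
After 5 (read(3)): returned 'NY2', offset=24
After 6 (read(3)): returned 'ZQV', offset=27
After 7 (seek(+5, CUR)): offset=29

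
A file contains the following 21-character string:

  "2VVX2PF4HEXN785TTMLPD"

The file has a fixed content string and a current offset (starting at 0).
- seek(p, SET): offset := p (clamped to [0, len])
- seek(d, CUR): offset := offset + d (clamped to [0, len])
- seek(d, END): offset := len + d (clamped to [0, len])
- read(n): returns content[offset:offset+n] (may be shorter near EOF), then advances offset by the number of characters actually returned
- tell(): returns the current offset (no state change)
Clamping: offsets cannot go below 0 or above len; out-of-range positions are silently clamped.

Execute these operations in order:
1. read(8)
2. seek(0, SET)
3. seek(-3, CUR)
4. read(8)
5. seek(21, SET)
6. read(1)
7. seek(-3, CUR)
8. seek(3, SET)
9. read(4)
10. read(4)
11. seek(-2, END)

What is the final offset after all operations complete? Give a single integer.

After 1 (read(8)): returned '2VVX2PF4', offset=8
After 2 (seek(0, SET)): offset=0
After 3 (seek(-3, CUR)): offset=0
After 4 (read(8)): returned '2VVX2PF4', offset=8
After 5 (seek(21, SET)): offset=21
After 6 (read(1)): returned '', offset=21
After 7 (seek(-3, CUR)): offset=18
After 8 (seek(3, SET)): offset=3
After 9 (read(4)): returned 'X2PF', offset=7
After 10 (read(4)): returned '4HEX', offset=11
After 11 (seek(-2, END)): offset=19

Answer: 19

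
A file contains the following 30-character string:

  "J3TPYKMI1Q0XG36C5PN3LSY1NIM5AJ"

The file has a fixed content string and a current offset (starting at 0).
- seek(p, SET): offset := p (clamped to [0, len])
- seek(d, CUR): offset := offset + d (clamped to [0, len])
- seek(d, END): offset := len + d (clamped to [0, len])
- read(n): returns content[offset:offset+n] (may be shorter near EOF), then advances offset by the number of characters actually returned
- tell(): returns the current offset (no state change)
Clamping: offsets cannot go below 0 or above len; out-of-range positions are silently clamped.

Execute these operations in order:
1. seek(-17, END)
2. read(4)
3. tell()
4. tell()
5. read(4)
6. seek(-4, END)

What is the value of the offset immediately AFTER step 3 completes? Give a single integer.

Answer: 17

Derivation:
After 1 (seek(-17, END)): offset=13
After 2 (read(4)): returned '36C5', offset=17
After 3 (tell()): offset=17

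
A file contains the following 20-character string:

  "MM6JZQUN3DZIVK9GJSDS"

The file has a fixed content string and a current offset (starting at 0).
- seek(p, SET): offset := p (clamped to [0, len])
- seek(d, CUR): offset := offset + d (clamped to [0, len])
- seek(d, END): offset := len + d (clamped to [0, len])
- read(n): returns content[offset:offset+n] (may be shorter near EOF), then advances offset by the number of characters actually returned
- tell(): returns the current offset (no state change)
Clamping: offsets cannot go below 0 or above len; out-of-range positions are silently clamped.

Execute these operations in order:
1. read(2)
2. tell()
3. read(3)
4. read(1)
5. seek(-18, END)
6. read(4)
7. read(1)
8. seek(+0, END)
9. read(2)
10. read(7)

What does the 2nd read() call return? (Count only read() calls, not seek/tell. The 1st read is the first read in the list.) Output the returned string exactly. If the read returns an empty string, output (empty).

After 1 (read(2)): returned 'MM', offset=2
After 2 (tell()): offset=2
After 3 (read(3)): returned '6JZ', offset=5
After 4 (read(1)): returned 'Q', offset=6
After 5 (seek(-18, END)): offset=2
After 6 (read(4)): returned '6JZQ', offset=6
After 7 (read(1)): returned 'U', offset=7
After 8 (seek(+0, END)): offset=20
After 9 (read(2)): returned '', offset=20
After 10 (read(7)): returned '', offset=20

Answer: 6JZ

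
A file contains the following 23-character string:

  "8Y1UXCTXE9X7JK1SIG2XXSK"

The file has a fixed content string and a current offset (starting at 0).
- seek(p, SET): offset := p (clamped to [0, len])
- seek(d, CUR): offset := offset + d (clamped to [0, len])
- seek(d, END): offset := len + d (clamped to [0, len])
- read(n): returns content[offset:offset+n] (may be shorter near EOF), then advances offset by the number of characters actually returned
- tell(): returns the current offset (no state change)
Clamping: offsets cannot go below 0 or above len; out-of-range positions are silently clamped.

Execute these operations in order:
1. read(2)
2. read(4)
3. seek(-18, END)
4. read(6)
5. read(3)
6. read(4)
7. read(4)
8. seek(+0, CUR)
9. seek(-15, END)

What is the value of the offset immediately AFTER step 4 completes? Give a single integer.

After 1 (read(2)): returned '8Y', offset=2
After 2 (read(4)): returned '1UXC', offset=6
After 3 (seek(-18, END)): offset=5
After 4 (read(6)): returned 'CTXE9X', offset=11

Answer: 11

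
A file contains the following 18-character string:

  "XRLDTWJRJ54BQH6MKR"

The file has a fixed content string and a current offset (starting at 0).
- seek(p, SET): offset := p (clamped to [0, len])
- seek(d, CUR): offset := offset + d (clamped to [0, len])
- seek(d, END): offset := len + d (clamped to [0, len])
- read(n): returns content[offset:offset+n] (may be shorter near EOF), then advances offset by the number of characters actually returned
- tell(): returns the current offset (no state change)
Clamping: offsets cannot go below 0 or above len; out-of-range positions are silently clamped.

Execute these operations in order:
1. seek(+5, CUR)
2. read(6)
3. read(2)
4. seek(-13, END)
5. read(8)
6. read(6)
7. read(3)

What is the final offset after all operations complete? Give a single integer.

After 1 (seek(+5, CUR)): offset=5
After 2 (read(6)): returned 'WJRJ54', offset=11
After 3 (read(2)): returned 'BQ', offset=13
After 4 (seek(-13, END)): offset=5
After 5 (read(8)): returned 'WJRJ54BQ', offset=13
After 6 (read(6)): returned 'H6MKR', offset=18
After 7 (read(3)): returned '', offset=18

Answer: 18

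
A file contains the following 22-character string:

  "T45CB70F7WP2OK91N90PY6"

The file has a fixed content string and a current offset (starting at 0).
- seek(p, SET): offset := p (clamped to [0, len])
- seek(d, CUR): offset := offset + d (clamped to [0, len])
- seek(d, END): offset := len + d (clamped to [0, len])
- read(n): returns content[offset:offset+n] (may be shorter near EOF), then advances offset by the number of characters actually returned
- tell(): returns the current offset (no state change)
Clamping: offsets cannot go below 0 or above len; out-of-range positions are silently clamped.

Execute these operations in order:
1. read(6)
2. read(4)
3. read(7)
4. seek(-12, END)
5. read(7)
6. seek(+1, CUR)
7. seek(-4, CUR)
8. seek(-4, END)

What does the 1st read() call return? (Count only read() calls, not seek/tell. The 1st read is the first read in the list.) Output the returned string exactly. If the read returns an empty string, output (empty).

Answer: T45CB7

Derivation:
After 1 (read(6)): returned 'T45CB7', offset=6
After 2 (read(4)): returned '0F7W', offset=10
After 3 (read(7)): returned 'P2OK91N', offset=17
After 4 (seek(-12, END)): offset=10
After 5 (read(7)): returned 'P2OK91N', offset=17
After 6 (seek(+1, CUR)): offset=18
After 7 (seek(-4, CUR)): offset=14
After 8 (seek(-4, END)): offset=18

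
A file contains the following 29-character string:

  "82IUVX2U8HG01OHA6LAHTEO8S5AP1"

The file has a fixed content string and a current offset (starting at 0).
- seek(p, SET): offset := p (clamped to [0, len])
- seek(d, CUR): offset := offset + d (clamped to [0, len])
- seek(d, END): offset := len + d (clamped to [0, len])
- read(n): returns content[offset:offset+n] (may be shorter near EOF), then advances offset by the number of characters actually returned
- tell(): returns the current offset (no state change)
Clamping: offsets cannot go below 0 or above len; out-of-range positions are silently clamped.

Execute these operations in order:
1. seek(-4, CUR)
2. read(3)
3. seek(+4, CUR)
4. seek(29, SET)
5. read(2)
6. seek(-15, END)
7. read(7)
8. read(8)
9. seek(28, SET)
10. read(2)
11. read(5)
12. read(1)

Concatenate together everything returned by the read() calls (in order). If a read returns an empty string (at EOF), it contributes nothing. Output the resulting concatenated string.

After 1 (seek(-4, CUR)): offset=0
After 2 (read(3)): returned '82I', offset=3
After 3 (seek(+4, CUR)): offset=7
After 4 (seek(29, SET)): offset=29
After 5 (read(2)): returned '', offset=29
After 6 (seek(-15, END)): offset=14
After 7 (read(7)): returned 'HA6LAHT', offset=21
After 8 (read(8)): returned 'EO8S5AP1', offset=29
After 9 (seek(28, SET)): offset=28
After 10 (read(2)): returned '1', offset=29
After 11 (read(5)): returned '', offset=29
After 12 (read(1)): returned '', offset=29

Answer: 82IHA6LAHTEO8S5AP11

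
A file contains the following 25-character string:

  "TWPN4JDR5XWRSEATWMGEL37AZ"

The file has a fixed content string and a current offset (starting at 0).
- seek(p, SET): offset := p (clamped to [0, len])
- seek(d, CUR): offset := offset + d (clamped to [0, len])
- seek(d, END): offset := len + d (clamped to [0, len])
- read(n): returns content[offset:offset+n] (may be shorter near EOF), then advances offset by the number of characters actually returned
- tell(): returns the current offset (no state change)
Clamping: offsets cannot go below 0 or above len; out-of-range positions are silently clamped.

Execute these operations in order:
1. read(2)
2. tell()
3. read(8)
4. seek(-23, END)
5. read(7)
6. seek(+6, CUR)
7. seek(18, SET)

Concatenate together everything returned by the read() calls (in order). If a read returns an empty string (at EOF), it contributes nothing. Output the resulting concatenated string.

After 1 (read(2)): returned 'TW', offset=2
After 2 (tell()): offset=2
After 3 (read(8)): returned 'PN4JDR5X', offset=10
After 4 (seek(-23, END)): offset=2
After 5 (read(7)): returned 'PN4JDR5', offset=9
After 6 (seek(+6, CUR)): offset=15
After 7 (seek(18, SET)): offset=18

Answer: TWPN4JDR5XPN4JDR5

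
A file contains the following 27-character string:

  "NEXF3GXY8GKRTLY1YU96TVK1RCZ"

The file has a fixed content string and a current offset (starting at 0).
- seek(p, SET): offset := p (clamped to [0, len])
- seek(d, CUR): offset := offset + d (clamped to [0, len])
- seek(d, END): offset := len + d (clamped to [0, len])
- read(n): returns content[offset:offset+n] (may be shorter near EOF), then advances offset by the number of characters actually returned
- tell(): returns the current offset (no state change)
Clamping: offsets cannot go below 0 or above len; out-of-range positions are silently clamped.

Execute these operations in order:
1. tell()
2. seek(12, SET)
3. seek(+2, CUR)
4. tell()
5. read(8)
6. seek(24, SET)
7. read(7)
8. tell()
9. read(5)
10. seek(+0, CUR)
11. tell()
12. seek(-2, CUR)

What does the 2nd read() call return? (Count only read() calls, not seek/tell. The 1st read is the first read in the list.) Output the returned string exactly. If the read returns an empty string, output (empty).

After 1 (tell()): offset=0
After 2 (seek(12, SET)): offset=12
After 3 (seek(+2, CUR)): offset=14
After 4 (tell()): offset=14
After 5 (read(8)): returned 'Y1YU96TV', offset=22
After 6 (seek(24, SET)): offset=24
After 7 (read(7)): returned 'RCZ', offset=27
After 8 (tell()): offset=27
After 9 (read(5)): returned '', offset=27
After 10 (seek(+0, CUR)): offset=27
After 11 (tell()): offset=27
After 12 (seek(-2, CUR)): offset=25

Answer: RCZ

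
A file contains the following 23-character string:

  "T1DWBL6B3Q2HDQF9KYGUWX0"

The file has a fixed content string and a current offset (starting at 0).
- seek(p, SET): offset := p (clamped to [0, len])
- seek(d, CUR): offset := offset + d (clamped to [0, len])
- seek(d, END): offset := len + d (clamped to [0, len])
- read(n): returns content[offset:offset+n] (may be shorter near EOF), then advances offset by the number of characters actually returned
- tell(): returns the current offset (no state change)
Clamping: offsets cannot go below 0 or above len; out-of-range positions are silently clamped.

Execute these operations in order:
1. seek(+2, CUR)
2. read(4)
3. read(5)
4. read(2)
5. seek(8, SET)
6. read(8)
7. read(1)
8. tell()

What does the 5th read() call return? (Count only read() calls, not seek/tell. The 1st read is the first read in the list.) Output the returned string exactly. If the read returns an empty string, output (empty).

Answer: K

Derivation:
After 1 (seek(+2, CUR)): offset=2
After 2 (read(4)): returned 'DWBL', offset=6
After 3 (read(5)): returned '6B3Q2', offset=11
After 4 (read(2)): returned 'HD', offset=13
After 5 (seek(8, SET)): offset=8
After 6 (read(8)): returned '3Q2HDQF9', offset=16
After 7 (read(1)): returned 'K', offset=17
After 8 (tell()): offset=17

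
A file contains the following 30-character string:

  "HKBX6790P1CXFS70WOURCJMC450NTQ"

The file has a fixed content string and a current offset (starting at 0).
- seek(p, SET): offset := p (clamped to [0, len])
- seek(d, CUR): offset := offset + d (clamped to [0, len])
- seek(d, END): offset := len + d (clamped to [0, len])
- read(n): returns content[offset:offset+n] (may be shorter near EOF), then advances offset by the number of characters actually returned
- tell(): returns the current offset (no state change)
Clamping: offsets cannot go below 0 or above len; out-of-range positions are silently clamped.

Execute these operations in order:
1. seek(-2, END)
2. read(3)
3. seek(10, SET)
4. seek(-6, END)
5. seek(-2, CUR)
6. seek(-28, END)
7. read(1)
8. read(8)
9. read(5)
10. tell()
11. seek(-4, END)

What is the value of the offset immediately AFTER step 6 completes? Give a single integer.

After 1 (seek(-2, END)): offset=28
After 2 (read(3)): returned 'TQ', offset=30
After 3 (seek(10, SET)): offset=10
After 4 (seek(-6, END)): offset=24
After 5 (seek(-2, CUR)): offset=22
After 6 (seek(-28, END)): offset=2

Answer: 2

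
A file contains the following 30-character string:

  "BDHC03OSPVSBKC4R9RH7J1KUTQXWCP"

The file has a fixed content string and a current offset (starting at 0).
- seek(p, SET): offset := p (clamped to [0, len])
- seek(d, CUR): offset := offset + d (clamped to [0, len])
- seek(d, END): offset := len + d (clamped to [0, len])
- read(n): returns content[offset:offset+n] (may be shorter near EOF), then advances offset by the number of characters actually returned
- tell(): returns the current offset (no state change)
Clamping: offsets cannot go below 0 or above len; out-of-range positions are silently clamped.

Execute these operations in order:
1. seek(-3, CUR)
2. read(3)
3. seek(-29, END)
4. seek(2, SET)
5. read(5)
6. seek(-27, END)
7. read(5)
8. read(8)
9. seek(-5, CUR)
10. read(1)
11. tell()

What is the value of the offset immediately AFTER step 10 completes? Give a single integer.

Answer: 12

Derivation:
After 1 (seek(-3, CUR)): offset=0
After 2 (read(3)): returned 'BDH', offset=3
After 3 (seek(-29, END)): offset=1
After 4 (seek(2, SET)): offset=2
After 5 (read(5)): returned 'HC03O', offset=7
After 6 (seek(-27, END)): offset=3
After 7 (read(5)): returned 'C03OS', offset=8
After 8 (read(8)): returned 'PVSBKC4R', offset=16
After 9 (seek(-5, CUR)): offset=11
After 10 (read(1)): returned 'B', offset=12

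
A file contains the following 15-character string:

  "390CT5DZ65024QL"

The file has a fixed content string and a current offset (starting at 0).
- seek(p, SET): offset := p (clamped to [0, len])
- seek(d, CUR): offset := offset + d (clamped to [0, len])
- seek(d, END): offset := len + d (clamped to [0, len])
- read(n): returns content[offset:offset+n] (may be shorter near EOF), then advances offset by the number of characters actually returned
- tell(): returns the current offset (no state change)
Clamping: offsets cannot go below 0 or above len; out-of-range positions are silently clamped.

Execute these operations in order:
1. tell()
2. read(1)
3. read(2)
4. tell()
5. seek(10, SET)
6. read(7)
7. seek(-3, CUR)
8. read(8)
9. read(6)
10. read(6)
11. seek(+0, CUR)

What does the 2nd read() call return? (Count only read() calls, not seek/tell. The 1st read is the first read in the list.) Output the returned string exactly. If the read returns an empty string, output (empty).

After 1 (tell()): offset=0
After 2 (read(1)): returned '3', offset=1
After 3 (read(2)): returned '90', offset=3
After 4 (tell()): offset=3
After 5 (seek(10, SET)): offset=10
After 6 (read(7)): returned '024QL', offset=15
After 7 (seek(-3, CUR)): offset=12
After 8 (read(8)): returned '4QL', offset=15
After 9 (read(6)): returned '', offset=15
After 10 (read(6)): returned '', offset=15
After 11 (seek(+0, CUR)): offset=15

Answer: 90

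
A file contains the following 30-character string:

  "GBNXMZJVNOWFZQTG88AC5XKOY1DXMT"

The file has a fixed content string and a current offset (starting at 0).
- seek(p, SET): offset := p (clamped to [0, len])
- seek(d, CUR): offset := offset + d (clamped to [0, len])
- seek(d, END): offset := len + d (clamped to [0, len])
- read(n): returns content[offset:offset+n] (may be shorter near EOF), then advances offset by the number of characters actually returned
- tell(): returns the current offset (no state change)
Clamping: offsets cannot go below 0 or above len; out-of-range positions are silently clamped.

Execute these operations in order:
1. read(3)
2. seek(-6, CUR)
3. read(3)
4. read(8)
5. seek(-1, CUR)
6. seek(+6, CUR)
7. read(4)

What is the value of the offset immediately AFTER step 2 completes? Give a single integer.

Answer: 0

Derivation:
After 1 (read(3)): returned 'GBN', offset=3
After 2 (seek(-6, CUR)): offset=0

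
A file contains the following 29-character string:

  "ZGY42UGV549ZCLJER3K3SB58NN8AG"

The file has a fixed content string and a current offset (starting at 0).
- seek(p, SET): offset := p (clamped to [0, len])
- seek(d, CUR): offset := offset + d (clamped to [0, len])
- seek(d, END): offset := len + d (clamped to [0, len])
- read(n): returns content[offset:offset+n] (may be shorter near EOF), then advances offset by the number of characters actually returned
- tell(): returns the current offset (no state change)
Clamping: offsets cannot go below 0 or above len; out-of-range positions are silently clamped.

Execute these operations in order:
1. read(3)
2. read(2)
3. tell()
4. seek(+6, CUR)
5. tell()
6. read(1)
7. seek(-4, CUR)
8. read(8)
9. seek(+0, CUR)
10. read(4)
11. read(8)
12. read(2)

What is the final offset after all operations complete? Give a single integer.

After 1 (read(3)): returned 'ZGY', offset=3
After 2 (read(2)): returned '42', offset=5
After 3 (tell()): offset=5
After 4 (seek(+6, CUR)): offset=11
After 5 (tell()): offset=11
After 6 (read(1)): returned 'Z', offset=12
After 7 (seek(-4, CUR)): offset=8
After 8 (read(8)): returned '549ZCLJE', offset=16
After 9 (seek(+0, CUR)): offset=16
After 10 (read(4)): returned 'R3K3', offset=20
After 11 (read(8)): returned 'SB58NN8A', offset=28
After 12 (read(2)): returned 'G', offset=29

Answer: 29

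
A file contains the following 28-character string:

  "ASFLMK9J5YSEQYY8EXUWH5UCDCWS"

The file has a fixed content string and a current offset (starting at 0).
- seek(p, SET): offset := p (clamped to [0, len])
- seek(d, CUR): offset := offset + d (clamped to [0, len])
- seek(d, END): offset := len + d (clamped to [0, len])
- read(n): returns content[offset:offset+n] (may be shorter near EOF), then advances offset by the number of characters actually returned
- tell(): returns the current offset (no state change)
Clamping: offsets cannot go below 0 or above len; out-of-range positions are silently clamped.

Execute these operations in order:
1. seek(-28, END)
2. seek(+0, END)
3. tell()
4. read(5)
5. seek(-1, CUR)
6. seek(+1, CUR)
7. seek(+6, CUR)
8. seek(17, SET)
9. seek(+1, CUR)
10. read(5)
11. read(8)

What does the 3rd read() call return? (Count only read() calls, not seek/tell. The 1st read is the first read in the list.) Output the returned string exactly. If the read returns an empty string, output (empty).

Answer: CDCWS

Derivation:
After 1 (seek(-28, END)): offset=0
After 2 (seek(+0, END)): offset=28
After 3 (tell()): offset=28
After 4 (read(5)): returned '', offset=28
After 5 (seek(-1, CUR)): offset=27
After 6 (seek(+1, CUR)): offset=28
After 7 (seek(+6, CUR)): offset=28
After 8 (seek(17, SET)): offset=17
After 9 (seek(+1, CUR)): offset=18
After 10 (read(5)): returned 'UWH5U', offset=23
After 11 (read(8)): returned 'CDCWS', offset=28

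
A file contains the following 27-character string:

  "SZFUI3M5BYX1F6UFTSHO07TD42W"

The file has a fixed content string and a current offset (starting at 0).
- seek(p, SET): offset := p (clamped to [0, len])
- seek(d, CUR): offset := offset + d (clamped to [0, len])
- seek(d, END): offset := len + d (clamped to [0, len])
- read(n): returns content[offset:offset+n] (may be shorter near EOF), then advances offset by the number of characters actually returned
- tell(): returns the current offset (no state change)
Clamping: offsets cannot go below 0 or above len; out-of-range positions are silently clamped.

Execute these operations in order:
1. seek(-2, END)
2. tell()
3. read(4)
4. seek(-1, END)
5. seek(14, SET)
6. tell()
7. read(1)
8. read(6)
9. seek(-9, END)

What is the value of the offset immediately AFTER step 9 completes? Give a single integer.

After 1 (seek(-2, END)): offset=25
After 2 (tell()): offset=25
After 3 (read(4)): returned '2W', offset=27
After 4 (seek(-1, END)): offset=26
After 5 (seek(14, SET)): offset=14
After 6 (tell()): offset=14
After 7 (read(1)): returned 'U', offset=15
After 8 (read(6)): returned 'FTSHO0', offset=21
After 9 (seek(-9, END)): offset=18

Answer: 18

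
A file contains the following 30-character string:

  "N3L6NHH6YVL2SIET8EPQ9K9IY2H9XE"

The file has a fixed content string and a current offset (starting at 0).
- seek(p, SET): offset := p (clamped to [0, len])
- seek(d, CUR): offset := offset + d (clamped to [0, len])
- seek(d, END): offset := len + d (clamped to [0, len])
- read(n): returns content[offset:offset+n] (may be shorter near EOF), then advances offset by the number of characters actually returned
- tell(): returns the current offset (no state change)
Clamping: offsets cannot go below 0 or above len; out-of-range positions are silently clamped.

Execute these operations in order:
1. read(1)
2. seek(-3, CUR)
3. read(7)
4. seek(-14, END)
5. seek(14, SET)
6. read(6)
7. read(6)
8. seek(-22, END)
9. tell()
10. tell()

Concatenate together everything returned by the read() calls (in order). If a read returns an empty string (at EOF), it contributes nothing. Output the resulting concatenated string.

Answer: NN3L6NHHET8EPQ9K9IY2

Derivation:
After 1 (read(1)): returned 'N', offset=1
After 2 (seek(-3, CUR)): offset=0
After 3 (read(7)): returned 'N3L6NHH', offset=7
After 4 (seek(-14, END)): offset=16
After 5 (seek(14, SET)): offset=14
After 6 (read(6)): returned 'ET8EPQ', offset=20
After 7 (read(6)): returned '9K9IY2', offset=26
After 8 (seek(-22, END)): offset=8
After 9 (tell()): offset=8
After 10 (tell()): offset=8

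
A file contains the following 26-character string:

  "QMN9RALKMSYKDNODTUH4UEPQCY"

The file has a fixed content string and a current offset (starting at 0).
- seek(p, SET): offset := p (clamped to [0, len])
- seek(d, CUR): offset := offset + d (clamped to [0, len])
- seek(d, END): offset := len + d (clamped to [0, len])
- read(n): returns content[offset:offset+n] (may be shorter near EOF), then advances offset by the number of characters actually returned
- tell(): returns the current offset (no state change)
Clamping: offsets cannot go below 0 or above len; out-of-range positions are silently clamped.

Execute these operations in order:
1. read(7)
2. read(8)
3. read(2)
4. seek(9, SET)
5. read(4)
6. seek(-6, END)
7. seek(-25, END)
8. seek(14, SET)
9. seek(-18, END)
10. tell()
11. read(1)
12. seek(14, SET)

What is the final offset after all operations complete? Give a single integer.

After 1 (read(7)): returned 'QMN9RAL', offset=7
After 2 (read(8)): returned 'KMSYKDNO', offset=15
After 3 (read(2)): returned 'DT', offset=17
After 4 (seek(9, SET)): offset=9
After 5 (read(4)): returned 'SYKD', offset=13
After 6 (seek(-6, END)): offset=20
After 7 (seek(-25, END)): offset=1
After 8 (seek(14, SET)): offset=14
After 9 (seek(-18, END)): offset=8
After 10 (tell()): offset=8
After 11 (read(1)): returned 'M', offset=9
After 12 (seek(14, SET)): offset=14

Answer: 14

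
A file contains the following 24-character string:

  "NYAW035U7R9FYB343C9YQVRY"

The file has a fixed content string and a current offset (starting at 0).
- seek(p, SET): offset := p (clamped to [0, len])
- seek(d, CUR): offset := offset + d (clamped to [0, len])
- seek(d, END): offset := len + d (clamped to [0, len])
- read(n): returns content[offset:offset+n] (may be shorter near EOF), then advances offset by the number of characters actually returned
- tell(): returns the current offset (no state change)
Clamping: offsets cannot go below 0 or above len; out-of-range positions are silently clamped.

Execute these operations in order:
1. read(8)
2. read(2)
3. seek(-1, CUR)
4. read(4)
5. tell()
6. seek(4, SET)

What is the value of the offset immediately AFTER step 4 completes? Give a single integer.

Answer: 13

Derivation:
After 1 (read(8)): returned 'NYAW035U', offset=8
After 2 (read(2)): returned '7R', offset=10
After 3 (seek(-1, CUR)): offset=9
After 4 (read(4)): returned 'R9FY', offset=13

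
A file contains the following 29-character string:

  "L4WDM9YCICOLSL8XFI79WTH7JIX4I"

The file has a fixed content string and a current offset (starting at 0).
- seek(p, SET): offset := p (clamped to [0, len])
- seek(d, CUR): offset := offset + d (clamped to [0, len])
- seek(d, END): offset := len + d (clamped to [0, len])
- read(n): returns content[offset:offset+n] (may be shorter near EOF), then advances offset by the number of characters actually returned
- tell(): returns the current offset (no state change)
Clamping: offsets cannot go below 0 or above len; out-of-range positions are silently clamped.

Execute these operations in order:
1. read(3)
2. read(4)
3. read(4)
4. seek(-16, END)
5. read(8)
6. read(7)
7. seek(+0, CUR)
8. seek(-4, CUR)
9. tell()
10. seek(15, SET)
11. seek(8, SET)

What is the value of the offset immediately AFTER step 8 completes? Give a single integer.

Answer: 24

Derivation:
After 1 (read(3)): returned 'L4W', offset=3
After 2 (read(4)): returned 'DM9Y', offset=7
After 3 (read(4)): returned 'CICO', offset=11
After 4 (seek(-16, END)): offset=13
After 5 (read(8)): returned 'L8XFI79W', offset=21
After 6 (read(7)): returned 'TH7JIX4', offset=28
After 7 (seek(+0, CUR)): offset=28
After 8 (seek(-4, CUR)): offset=24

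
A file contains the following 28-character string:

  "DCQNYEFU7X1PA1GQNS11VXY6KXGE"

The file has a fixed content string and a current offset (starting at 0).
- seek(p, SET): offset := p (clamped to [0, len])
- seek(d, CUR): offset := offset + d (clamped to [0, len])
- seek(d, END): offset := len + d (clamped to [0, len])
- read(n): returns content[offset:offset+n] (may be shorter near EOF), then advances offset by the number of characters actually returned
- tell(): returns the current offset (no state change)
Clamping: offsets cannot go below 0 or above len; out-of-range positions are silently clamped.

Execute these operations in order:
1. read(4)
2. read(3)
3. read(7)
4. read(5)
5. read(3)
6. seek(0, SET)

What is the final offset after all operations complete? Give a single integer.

After 1 (read(4)): returned 'DCQN', offset=4
After 2 (read(3)): returned 'YEF', offset=7
After 3 (read(7)): returned 'U7X1PA1', offset=14
After 4 (read(5)): returned 'GQNS1', offset=19
After 5 (read(3)): returned '1VX', offset=22
After 6 (seek(0, SET)): offset=0

Answer: 0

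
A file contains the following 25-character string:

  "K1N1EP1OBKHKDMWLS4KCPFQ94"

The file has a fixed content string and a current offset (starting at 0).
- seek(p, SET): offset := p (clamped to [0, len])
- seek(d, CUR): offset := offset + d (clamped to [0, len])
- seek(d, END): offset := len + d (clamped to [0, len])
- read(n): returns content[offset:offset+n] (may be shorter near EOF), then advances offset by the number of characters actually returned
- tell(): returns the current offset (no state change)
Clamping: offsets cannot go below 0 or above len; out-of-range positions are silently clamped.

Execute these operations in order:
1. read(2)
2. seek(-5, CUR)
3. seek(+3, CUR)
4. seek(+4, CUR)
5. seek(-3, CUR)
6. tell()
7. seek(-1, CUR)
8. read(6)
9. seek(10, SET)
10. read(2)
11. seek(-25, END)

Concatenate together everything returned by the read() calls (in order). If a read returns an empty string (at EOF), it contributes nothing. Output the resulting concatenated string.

Answer: K11EP1OBHK

Derivation:
After 1 (read(2)): returned 'K1', offset=2
After 2 (seek(-5, CUR)): offset=0
After 3 (seek(+3, CUR)): offset=3
After 4 (seek(+4, CUR)): offset=7
After 5 (seek(-3, CUR)): offset=4
After 6 (tell()): offset=4
After 7 (seek(-1, CUR)): offset=3
After 8 (read(6)): returned '1EP1OB', offset=9
After 9 (seek(10, SET)): offset=10
After 10 (read(2)): returned 'HK', offset=12
After 11 (seek(-25, END)): offset=0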